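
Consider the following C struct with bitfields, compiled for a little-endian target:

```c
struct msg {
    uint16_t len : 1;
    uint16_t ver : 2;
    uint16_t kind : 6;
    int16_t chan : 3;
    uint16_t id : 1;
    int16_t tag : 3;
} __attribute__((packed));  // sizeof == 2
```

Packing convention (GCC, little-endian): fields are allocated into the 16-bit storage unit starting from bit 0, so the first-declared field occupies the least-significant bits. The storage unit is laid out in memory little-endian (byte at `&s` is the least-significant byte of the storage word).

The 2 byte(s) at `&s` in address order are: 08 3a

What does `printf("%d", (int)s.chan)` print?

[0]=0x08 [1]=0x3a (little-endian) → word 0x3a08
len:1 @ bit 0 → (0x3a08>>0)&0x1 = 0x0
ver:2 @ bit 1 → (0x3a08>>1)&0x3 = 0x0
kind:6 @ bit 3 → (0x3a08>>3)&0x3f = 0x1
chan:3 @ bit 9 → (0x3a08>>9)&0x7 = 0x5  ←
id:1 @ bit 12 → (0x3a08>>12)&0x1 = 0x1
tag:3 @ bit 13 → (0x3a08>>13)&0x7 = 0x1
chan signed 3b, MSB=1: 5 - 8 = -3

-3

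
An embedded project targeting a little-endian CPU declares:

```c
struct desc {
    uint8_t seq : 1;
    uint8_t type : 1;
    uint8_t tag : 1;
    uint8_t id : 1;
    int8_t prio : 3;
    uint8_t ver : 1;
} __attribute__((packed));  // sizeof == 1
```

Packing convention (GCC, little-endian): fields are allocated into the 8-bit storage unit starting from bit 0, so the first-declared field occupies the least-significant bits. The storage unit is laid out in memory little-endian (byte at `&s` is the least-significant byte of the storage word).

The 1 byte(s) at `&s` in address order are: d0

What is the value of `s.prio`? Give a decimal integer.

-3

[0]=0xd0 (little-endian) → word 0xd0
seq:1 @ bit 0 → (0xd0>>0)&0x1 = 0x0
type:1 @ bit 1 → (0xd0>>1)&0x1 = 0x0
tag:1 @ bit 2 → (0xd0>>2)&0x1 = 0x0
id:1 @ bit 3 → (0xd0>>3)&0x1 = 0x0
prio:3 @ bit 4 → (0xd0>>4)&0x7 = 0x5  ←
ver:1 @ bit 7 → (0xd0>>7)&0x1 = 0x1
prio signed 3b, MSB=1: 5 - 8 = -3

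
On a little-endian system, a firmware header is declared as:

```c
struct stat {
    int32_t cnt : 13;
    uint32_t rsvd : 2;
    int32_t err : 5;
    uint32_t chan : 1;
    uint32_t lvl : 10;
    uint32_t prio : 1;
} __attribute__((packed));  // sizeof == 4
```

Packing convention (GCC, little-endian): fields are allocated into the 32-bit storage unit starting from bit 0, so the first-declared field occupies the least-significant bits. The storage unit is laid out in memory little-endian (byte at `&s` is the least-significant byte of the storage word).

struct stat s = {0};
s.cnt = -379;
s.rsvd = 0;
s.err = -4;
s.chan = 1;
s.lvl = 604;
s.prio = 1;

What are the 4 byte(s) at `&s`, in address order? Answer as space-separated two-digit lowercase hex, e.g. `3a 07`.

[0+:13] cnt=-379 & 0x1fff = 0x1e85; word=0x00001e85
[13+:2] rsvd=0 & 0x3 = 0x0; word=0x00001e85
[15+:5] err=-4 & 0x1f = 0x1c; word=0x000e1e85
[20+:1] chan=1 & 0x1 = 0x1; word=0x001e1e85
[21+:10] lvl=604 & 0x3ff = 0x25c; word=0x4b9e1e85
[31+:1] prio=1 & 0x1 = 0x1; word=0xcb9e1e85
word = 0xcb9e1e85 → little-endian bytes:
  [0]=0x85  [1]=0x1e  [2]=0x9e  [3]=0xcb

85 1e 9e cb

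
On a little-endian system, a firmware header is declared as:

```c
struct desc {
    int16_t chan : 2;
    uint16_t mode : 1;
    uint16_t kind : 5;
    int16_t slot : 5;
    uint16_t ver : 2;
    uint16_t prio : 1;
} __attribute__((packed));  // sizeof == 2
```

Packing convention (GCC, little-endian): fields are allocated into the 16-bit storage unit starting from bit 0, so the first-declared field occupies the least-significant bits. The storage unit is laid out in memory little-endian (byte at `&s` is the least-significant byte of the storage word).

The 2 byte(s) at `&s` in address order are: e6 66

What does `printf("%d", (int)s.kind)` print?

28

[0]=0xe6 [1]=0x66 (little-endian) → word 0x66e6
chan:2 @ bit 0 → (0x66e6>>0)&0x3 = 0x2
mode:1 @ bit 2 → (0x66e6>>2)&0x1 = 0x1
kind:5 @ bit 3 → (0x66e6>>3)&0x1f = 0x1c  ←
slot:5 @ bit 8 → (0x66e6>>8)&0x1f = 0x6
ver:2 @ bit 13 → (0x66e6>>13)&0x3 = 0x3
prio:1 @ bit 15 → (0x66e6>>15)&0x1 = 0x0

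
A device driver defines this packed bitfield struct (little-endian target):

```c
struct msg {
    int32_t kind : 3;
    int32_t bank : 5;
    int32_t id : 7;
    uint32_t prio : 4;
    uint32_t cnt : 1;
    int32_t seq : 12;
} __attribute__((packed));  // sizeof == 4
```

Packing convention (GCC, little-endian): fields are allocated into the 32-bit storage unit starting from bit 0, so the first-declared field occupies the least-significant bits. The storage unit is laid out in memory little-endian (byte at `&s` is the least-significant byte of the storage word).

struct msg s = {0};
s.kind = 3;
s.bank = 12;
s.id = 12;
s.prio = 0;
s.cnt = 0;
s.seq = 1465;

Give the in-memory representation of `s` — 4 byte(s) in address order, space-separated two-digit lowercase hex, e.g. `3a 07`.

kind:3 = 3 → 0x3 << 0 → word 0x00000003
bank:5 = 12 → 0xc << 3 → word 0x00000063
id:7 = 12 → 0xc << 8 → word 0x00000c63
prio:4 = 0 → 0x0 << 15 → word 0x00000c63
cnt:1 = 0 → 0x0 << 19 → word 0x00000c63
seq:12 = 1465 → 0x5b9 << 20 → word 0x5b900c63
word = 0x5b900c63 → little-endian bytes:
  [0]=0x63  [1]=0x0c  [2]=0x90  [3]=0x5b

63 0c 90 5b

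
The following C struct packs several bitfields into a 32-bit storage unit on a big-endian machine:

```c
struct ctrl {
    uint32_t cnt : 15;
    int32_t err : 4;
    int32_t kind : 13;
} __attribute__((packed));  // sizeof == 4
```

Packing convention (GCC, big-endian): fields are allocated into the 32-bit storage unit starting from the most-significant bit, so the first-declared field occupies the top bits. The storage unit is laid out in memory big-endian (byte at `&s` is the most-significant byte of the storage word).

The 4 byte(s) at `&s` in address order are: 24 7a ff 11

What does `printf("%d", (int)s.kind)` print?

[0]=0x24 [1]=0x7a [2]=0xff [3]=0x11 (big-endian) → word 0x247aff11
cnt:15 @ bit 17 → (0x247aff11>>17)&0x7fff = 0x123d
err:4 @ bit 13 → (0x247aff11>>13)&0xf = 0x7
kind:13 @ bit 0 → (0x247aff11>>0)&0x1fff = 0x1f11  ←
kind signed 13b, MSB=1: 7953 - 8192 = -239

-239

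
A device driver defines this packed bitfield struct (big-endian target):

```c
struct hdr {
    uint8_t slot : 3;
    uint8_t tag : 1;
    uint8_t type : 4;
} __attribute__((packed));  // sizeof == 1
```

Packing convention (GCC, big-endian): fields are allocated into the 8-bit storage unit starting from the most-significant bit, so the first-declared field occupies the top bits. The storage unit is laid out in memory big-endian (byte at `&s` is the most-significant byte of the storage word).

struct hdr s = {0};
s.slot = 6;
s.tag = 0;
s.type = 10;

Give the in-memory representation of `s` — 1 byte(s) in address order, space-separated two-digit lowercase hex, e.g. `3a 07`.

[5+:3] slot=6 & 0x7 = 0x6; word=0xc0
[4+:1] tag=0 & 0x1 = 0x0; word=0xc0
[0+:4] type=10 & 0xf = 0xa; word=0xca
word = 0xca → big-endian bytes:
  [0]=0xca

ca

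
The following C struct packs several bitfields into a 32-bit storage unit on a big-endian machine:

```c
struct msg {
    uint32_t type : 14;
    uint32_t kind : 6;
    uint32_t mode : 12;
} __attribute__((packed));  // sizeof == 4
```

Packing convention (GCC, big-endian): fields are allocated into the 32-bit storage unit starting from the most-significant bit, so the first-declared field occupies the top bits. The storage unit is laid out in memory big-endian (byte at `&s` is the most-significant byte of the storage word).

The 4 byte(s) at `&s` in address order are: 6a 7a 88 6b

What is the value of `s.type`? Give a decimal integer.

[0]=0x6a [1]=0x7a [2]=0x88 [3]=0x6b (big-endian) → word 0x6a7a886b
type:14 @ bit 18 → (0x6a7a886b>>18)&0x3fff = 0x1a9e  ←
kind:6 @ bit 12 → (0x6a7a886b>>12)&0x3f = 0x28
mode:12 @ bit 0 → (0x6a7a886b>>0)&0xfff = 0x86b

6814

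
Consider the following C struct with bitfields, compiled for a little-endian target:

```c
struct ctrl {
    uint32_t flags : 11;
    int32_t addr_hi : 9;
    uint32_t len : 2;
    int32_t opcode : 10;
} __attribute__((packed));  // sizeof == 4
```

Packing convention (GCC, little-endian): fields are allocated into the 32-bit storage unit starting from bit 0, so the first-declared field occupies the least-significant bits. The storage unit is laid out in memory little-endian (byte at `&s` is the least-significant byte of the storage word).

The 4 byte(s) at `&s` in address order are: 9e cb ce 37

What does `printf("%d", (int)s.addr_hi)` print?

-39

[0]=0x9e [1]=0xcb [2]=0xce [3]=0x37 (little-endian) → word 0x37cecb9e
flags [0+:11] = (word>>0) & 0x7ff = 926
addr_hi [11+:9] = (word>>11) & 0x1ff = 473  ←
len [20+:2] = (word>>20) & 0x3 = 0
opcode [22+:10] = (word>>22) & 0x3ff = 223
addr_hi signed 9b, MSB=1: 473 - 512 = -39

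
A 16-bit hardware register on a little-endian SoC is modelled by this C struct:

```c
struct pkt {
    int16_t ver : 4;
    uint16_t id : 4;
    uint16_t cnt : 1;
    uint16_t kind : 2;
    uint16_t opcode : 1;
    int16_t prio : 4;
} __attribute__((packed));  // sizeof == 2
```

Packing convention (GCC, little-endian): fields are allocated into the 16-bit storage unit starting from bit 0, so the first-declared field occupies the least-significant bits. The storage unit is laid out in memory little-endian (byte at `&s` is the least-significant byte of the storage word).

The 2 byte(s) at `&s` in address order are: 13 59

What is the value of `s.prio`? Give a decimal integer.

[0]=0x13 [1]=0x59 (little-endian) → word 0x5913
ver [0+:4] = (word>>0) & 0xf = 3
id [4+:4] = (word>>4) & 0xf = 1
cnt [8+:1] = (word>>8) & 0x1 = 1
kind [9+:2] = (word>>9) & 0x3 = 0
opcode [11+:1] = (word>>11) & 0x1 = 1
prio [12+:4] = (word>>12) & 0xf = 5  ←
prio signed 4b, MSB=0: value = 5

5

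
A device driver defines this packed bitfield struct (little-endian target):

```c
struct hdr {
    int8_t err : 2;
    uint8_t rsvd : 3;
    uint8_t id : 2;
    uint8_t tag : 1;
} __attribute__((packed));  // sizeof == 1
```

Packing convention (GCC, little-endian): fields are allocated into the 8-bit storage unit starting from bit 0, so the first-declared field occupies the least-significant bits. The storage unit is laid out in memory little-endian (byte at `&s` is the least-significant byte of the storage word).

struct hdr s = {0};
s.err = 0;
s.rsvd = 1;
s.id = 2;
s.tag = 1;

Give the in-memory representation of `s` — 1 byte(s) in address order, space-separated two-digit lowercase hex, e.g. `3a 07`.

c4

err (2b) val=0 bits=0x0 at bit 0: 0x00
rsvd (3b) val=1 bits=0x1 at bit 2: 0x04
id (2b) val=2 bits=0x2 at bit 5: 0x44
tag (1b) val=1 bits=0x1 at bit 7: 0xc4
word = 0xc4 → little-endian bytes:
  [0]=0xc4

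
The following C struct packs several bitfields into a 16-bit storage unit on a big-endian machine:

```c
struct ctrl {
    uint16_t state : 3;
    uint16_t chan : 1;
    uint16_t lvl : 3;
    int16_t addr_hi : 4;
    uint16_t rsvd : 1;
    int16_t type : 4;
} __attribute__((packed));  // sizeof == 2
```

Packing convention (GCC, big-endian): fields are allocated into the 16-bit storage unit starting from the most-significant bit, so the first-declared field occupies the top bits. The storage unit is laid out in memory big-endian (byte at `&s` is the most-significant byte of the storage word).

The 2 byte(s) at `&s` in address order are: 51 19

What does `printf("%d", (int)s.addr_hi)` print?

[0]=0x51 [1]=0x19 (big-endian) → word 0x5119
state:3 @ bit 13 → (0x5119>>13)&0x7 = 0x2
chan:1 @ bit 12 → (0x5119>>12)&0x1 = 0x1
lvl:3 @ bit 9 → (0x5119>>9)&0x7 = 0x0
addr_hi:4 @ bit 5 → (0x5119>>5)&0xf = 0x8  ←
rsvd:1 @ bit 4 → (0x5119>>4)&0x1 = 0x1
type:4 @ bit 0 → (0x5119>>0)&0xf = 0x9
addr_hi signed 4b, MSB=1: 8 - 16 = -8

-8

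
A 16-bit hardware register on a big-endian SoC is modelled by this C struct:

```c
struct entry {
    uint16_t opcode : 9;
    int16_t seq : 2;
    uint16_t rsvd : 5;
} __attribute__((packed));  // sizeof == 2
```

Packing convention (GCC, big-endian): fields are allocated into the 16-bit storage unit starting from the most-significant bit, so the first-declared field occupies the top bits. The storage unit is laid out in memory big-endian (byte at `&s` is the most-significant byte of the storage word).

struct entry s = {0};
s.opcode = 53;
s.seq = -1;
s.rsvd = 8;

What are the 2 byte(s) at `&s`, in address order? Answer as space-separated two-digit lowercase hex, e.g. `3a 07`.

opcode:9 = 53 → 0x35 << 7 → word 0x1a80
seq:2 = -1 → 0x3 << 5 → word 0x1ae0
rsvd:5 = 8 → 0x8 << 0 → word 0x1ae8
word = 0x1ae8 → big-endian bytes:
  [0]=0x1a  [1]=0xe8

1a e8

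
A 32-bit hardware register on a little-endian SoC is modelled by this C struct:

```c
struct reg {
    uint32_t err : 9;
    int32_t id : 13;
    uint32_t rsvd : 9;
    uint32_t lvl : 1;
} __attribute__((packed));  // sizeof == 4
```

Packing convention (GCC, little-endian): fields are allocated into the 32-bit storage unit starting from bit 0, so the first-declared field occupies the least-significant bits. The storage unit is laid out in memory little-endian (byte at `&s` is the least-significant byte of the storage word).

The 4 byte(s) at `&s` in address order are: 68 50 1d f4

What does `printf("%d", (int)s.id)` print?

[0]=0x68 [1]=0x50 [2]=0x1d [3]=0xf4 (little-endian) → word 0xf41d5068
err:9 @ bit 0 → (0xf41d5068>>0)&0x1ff = 0x68
id:13 @ bit 9 → (0xf41d5068>>9)&0x1fff = 0xea8  ←
rsvd:9 @ bit 22 → (0xf41d5068>>22)&0x1ff = 0x1d0
lvl:1 @ bit 31 → (0xf41d5068>>31)&0x1 = 0x1
id signed 13b, MSB=0: value = 3752

3752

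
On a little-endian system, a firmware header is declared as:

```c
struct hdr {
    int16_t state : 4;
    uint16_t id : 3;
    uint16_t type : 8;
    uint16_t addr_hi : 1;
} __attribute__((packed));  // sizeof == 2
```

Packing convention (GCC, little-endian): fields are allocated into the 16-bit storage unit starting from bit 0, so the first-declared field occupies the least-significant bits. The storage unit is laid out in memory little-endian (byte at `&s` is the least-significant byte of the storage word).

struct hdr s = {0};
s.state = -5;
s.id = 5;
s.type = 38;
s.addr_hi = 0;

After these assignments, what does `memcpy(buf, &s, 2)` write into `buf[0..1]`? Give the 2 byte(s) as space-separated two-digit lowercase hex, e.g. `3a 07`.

state (4b) val=-5 bits=0xb at bit 0: 0x000b
id (3b) val=5 bits=0x5 at bit 4: 0x005b
type (8b) val=38 bits=0x26 at bit 7: 0x135b
addr_hi (1b) val=0 bits=0x0 at bit 15: 0x135b
word = 0x135b → little-endian bytes:
  [0]=0x5b  [1]=0x13

5b 13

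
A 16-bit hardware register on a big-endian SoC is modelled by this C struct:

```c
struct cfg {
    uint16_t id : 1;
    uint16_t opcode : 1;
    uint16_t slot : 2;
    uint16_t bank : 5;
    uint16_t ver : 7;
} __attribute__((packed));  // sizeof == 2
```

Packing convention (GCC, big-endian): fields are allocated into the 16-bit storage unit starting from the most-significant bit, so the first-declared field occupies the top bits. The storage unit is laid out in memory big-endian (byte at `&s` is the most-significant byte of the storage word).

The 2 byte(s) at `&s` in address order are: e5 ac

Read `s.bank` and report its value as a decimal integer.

11

[0]=0xe5 [1]=0xac (big-endian) → word 0xe5ac
id:1 @ bit 15 → (0xe5ac>>15)&0x1 = 0x1
opcode:1 @ bit 14 → (0xe5ac>>14)&0x1 = 0x1
slot:2 @ bit 12 → (0xe5ac>>12)&0x3 = 0x2
bank:5 @ bit 7 → (0xe5ac>>7)&0x1f = 0xb  ←
ver:7 @ bit 0 → (0xe5ac>>0)&0x7f = 0x2c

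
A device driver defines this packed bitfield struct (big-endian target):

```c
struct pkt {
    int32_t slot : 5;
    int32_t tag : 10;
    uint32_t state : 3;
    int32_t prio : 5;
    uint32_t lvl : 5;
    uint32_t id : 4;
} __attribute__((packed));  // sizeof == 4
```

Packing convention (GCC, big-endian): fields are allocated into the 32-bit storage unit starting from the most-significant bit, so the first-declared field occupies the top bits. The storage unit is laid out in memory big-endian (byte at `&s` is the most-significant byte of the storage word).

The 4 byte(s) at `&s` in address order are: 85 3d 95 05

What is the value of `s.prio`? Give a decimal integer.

[0]=0x85 [1]=0x3d [2]=0x95 [3]=0x05 (big-endian) → word 0x853d9505
slot [27+:5] = (word>>27) & 0x1f = 16
tag [17+:10] = (word>>17) & 0x3ff = 670
state [14+:3] = (word>>14) & 0x7 = 6
prio [9+:5] = (word>>9) & 0x1f = 10  ←
lvl [4+:5] = (word>>4) & 0x1f = 16
id [0+:4] = (word>>0) & 0xf = 5
prio signed 5b, MSB=0: value = 10

10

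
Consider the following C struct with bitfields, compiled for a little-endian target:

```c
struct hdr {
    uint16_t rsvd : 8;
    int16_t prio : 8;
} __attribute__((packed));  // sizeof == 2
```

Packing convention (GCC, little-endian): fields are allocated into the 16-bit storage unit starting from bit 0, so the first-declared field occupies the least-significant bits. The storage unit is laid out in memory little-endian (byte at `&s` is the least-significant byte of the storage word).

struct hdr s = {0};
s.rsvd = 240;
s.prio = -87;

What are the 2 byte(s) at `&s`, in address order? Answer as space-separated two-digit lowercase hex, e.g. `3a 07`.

[0+:8] rsvd=240 & 0xff = 0xf0; word=0x00f0
[8+:8] prio=-87 & 0xff = 0xa9; word=0xa9f0
word = 0xa9f0 → little-endian bytes:
  [0]=0xf0  [1]=0xa9

f0 a9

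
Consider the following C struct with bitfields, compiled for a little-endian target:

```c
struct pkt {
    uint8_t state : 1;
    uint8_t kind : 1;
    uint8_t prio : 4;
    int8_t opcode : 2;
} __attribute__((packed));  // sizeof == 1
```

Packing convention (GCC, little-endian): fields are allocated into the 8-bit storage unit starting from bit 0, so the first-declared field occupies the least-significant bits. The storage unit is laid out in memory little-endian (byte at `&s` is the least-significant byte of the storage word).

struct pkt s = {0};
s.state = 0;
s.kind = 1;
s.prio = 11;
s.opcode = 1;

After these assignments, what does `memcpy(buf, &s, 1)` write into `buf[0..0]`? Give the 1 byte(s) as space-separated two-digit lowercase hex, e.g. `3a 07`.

state (1b) val=0 bits=0x0 at bit 0: 0x00
kind (1b) val=1 bits=0x1 at bit 1: 0x02
prio (4b) val=11 bits=0xb at bit 2: 0x2e
opcode (2b) val=1 bits=0x1 at bit 6: 0x6e
word = 0x6e → little-endian bytes:
  [0]=0x6e

6e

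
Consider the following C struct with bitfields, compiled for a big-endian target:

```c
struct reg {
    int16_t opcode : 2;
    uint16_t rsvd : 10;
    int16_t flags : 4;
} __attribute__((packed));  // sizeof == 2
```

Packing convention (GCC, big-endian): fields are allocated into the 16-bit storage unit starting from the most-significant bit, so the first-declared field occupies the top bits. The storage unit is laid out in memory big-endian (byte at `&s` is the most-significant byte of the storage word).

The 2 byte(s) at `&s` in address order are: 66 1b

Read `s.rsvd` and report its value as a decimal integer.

609

[0]=0x66 [1]=0x1b (big-endian) → word 0x661b
opcode [14+:2] = (word>>14) & 0x3 = 1
rsvd [4+:10] = (word>>4) & 0x3ff = 609  ←
flags [0+:4] = (word>>0) & 0xf = 11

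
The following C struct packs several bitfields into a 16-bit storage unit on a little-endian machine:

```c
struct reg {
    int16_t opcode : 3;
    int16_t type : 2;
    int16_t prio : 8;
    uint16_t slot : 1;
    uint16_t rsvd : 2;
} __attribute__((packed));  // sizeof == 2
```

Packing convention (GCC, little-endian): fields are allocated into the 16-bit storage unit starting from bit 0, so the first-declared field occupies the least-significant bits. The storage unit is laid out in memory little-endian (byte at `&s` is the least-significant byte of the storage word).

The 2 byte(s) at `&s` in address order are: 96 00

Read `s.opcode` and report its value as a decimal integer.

-2

[0]=0x96 [1]=0x00 (little-endian) → word 0x0096
opcode [0+:3] = (word>>0) & 0x7 = 6  ←
type [3+:2] = (word>>3) & 0x3 = 2
prio [5+:8] = (word>>5) & 0xff = 4
slot [13+:1] = (word>>13) & 0x1 = 0
rsvd [14+:2] = (word>>14) & 0x3 = 0
opcode signed 3b, MSB=1: 6 - 8 = -2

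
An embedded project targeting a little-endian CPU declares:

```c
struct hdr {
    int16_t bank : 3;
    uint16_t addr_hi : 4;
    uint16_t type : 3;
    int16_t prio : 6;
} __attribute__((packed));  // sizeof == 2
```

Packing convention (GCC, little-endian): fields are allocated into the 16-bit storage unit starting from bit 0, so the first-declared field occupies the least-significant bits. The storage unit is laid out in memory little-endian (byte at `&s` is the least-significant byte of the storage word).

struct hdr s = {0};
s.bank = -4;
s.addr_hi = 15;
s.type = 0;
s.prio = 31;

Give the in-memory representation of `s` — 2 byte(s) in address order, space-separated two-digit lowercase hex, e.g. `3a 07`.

7c 7c

bank:3 = -4 → 0x4 << 0 → word 0x0004
addr_hi:4 = 15 → 0xf << 3 → word 0x007c
type:3 = 0 → 0x0 << 7 → word 0x007c
prio:6 = 31 → 0x1f << 10 → word 0x7c7c
word = 0x7c7c → little-endian bytes:
  [0]=0x7c  [1]=0x7c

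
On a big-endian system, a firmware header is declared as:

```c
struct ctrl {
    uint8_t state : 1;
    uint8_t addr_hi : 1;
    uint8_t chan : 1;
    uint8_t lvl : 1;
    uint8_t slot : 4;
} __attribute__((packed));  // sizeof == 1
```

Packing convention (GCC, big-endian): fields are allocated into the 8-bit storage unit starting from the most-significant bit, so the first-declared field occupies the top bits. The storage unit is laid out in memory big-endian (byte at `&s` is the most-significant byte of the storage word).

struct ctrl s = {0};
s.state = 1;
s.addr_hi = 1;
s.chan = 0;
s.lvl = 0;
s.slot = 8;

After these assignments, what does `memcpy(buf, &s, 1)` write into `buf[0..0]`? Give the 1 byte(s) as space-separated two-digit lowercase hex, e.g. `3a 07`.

c8

state:1 = 1 → 0x1 << 7 → word 0x80
addr_hi:1 = 1 → 0x1 << 6 → word 0xc0
chan:1 = 0 → 0x0 << 5 → word 0xc0
lvl:1 = 0 → 0x0 << 4 → word 0xc0
slot:4 = 8 → 0x8 << 0 → word 0xc8
word = 0xc8 → big-endian bytes:
  [0]=0xc8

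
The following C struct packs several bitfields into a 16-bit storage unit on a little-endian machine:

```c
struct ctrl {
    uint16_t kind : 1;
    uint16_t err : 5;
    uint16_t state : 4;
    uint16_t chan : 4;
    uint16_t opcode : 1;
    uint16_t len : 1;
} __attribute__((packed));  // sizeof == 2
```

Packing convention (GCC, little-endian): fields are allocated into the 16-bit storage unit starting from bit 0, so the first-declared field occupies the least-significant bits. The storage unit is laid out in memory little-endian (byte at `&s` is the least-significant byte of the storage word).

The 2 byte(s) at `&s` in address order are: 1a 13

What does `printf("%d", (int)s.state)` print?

12

[0]=0x1a [1]=0x13 (little-endian) → word 0x131a
kind:1 @ bit 0 → (0x131a>>0)&0x1 = 0x0
err:5 @ bit 1 → (0x131a>>1)&0x1f = 0xd
state:4 @ bit 6 → (0x131a>>6)&0xf = 0xc  ←
chan:4 @ bit 10 → (0x131a>>10)&0xf = 0x4
opcode:1 @ bit 14 → (0x131a>>14)&0x1 = 0x0
len:1 @ bit 15 → (0x131a>>15)&0x1 = 0x0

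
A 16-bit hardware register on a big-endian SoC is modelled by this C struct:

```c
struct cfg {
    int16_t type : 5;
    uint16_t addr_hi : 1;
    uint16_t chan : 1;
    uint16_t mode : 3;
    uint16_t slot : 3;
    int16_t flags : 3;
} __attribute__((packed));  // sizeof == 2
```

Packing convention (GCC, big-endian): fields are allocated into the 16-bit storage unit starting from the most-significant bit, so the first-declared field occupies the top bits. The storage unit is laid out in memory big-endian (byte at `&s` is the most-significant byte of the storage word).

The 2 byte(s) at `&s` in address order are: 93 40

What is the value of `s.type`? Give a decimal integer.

[0]=0x93 [1]=0x40 (big-endian) → word 0x9340
type [11+:5] = (word>>11) & 0x1f = 18  ←
addr_hi [10+:1] = (word>>10) & 0x1 = 0
chan [9+:1] = (word>>9) & 0x1 = 1
mode [6+:3] = (word>>6) & 0x7 = 5
slot [3+:3] = (word>>3) & 0x7 = 0
flags [0+:3] = (word>>0) & 0x7 = 0
type signed 5b, MSB=1: 18 - 32 = -14

-14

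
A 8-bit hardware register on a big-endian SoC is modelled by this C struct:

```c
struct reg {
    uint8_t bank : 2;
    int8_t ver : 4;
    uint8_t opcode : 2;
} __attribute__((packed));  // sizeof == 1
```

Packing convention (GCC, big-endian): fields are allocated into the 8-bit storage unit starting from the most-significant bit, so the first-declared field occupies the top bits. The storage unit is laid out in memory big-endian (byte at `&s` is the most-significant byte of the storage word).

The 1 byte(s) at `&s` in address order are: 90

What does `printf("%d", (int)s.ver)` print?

[0]=0x90 (big-endian) → word 0x90
bank:2 @ bit 6 → (0x90>>6)&0x3 = 0x2
ver:4 @ bit 2 → (0x90>>2)&0xf = 0x4  ←
opcode:2 @ bit 0 → (0x90>>0)&0x3 = 0x0
ver signed 4b, MSB=0: value = 4

4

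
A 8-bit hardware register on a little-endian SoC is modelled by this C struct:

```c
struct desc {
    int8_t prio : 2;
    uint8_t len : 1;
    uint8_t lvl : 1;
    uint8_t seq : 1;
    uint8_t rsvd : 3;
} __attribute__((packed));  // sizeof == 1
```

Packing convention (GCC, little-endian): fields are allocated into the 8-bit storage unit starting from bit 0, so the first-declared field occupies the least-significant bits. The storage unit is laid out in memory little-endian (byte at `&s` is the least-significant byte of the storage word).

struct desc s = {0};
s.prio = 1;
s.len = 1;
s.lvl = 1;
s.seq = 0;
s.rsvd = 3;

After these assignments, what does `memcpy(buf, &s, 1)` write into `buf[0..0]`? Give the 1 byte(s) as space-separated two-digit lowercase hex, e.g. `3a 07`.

6d

prio:2 = 1 → 0x1 << 0 → word 0x01
len:1 = 1 → 0x1 << 2 → word 0x05
lvl:1 = 1 → 0x1 << 3 → word 0x0d
seq:1 = 0 → 0x0 << 4 → word 0x0d
rsvd:3 = 3 → 0x3 << 5 → word 0x6d
word = 0x6d → little-endian bytes:
  [0]=0x6d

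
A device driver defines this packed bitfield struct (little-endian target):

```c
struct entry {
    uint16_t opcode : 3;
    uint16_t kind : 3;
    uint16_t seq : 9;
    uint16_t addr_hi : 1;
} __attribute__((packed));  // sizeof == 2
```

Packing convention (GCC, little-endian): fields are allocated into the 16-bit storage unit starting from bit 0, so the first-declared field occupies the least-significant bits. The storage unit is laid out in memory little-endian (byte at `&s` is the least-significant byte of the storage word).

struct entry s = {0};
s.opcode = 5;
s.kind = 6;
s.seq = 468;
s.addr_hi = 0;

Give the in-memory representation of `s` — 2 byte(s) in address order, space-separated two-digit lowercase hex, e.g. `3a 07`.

[0+:3] opcode=5 & 0x7 = 0x5; word=0x0005
[3+:3] kind=6 & 0x7 = 0x6; word=0x0035
[6+:9] seq=468 & 0x1ff = 0x1d4; word=0x7535
[15+:1] addr_hi=0 & 0x1 = 0x0; word=0x7535
word = 0x7535 → little-endian bytes:
  [0]=0x35  [1]=0x75

35 75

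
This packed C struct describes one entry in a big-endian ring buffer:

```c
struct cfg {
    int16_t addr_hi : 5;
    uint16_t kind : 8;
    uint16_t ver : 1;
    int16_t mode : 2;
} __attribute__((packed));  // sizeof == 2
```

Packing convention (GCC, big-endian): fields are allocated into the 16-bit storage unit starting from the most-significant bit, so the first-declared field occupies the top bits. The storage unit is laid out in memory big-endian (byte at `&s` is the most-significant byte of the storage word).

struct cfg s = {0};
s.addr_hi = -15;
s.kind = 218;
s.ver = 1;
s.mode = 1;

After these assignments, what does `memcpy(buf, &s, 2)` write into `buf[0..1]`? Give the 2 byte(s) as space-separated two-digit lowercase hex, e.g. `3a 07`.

addr_hi (5b) val=-15 bits=0x11 at bit 11: 0x8800
kind (8b) val=218 bits=0xda at bit 3: 0x8ed0
ver (1b) val=1 bits=0x1 at bit 2: 0x8ed4
mode (2b) val=1 bits=0x1 at bit 0: 0x8ed5
word = 0x8ed5 → big-endian bytes:
  [0]=0x8e  [1]=0xd5

8e d5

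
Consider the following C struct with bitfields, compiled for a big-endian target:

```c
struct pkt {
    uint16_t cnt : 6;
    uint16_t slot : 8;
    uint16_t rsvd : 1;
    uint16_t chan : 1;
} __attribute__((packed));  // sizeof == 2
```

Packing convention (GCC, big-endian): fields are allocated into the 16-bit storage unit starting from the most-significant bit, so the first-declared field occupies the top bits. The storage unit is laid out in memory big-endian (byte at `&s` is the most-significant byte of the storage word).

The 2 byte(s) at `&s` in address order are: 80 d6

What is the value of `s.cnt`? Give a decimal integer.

32

[0]=0x80 [1]=0xd6 (big-endian) → word 0x80d6
cnt [10+:6] = (word>>10) & 0x3f = 32  ←
slot [2+:8] = (word>>2) & 0xff = 53
rsvd [1+:1] = (word>>1) & 0x1 = 1
chan [0+:1] = (word>>0) & 0x1 = 0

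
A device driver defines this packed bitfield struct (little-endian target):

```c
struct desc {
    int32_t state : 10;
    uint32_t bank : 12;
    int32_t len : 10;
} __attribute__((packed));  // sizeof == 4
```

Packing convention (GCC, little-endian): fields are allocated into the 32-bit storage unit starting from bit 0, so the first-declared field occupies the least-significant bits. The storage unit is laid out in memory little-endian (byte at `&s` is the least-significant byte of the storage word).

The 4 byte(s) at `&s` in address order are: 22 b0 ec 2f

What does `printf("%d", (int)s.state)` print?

[0]=0x22 [1]=0xb0 [2]=0xec [3]=0x2f (little-endian) → word 0x2fecb022
state:10 @ bit 0 → (0x2fecb022>>0)&0x3ff = 0x22  ←
bank:12 @ bit 10 → (0x2fecb022>>10)&0xfff = 0xb2c
len:10 @ bit 22 → (0x2fecb022>>22)&0x3ff = 0xbf
state signed 10b, MSB=0: value = 34

34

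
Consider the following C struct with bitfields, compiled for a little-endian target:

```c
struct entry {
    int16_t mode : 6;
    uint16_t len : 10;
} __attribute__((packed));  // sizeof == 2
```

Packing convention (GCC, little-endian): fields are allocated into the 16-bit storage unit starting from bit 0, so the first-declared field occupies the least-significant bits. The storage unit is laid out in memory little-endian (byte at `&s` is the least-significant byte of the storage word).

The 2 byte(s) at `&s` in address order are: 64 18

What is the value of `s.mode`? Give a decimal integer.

[0]=0x64 [1]=0x18 (little-endian) → word 0x1864
mode:6 @ bit 0 → (0x1864>>0)&0x3f = 0x24  ←
len:10 @ bit 6 → (0x1864>>6)&0x3ff = 0x61
mode signed 6b, MSB=1: 36 - 64 = -28

-28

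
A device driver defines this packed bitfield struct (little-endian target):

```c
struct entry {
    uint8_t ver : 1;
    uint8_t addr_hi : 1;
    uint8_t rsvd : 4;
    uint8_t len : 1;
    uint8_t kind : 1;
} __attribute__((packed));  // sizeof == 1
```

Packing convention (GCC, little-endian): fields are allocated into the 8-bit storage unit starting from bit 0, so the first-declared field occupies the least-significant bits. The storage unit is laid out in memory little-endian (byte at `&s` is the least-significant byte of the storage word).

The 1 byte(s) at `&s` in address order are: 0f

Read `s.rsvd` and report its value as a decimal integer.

[0]=0x0f (little-endian) → word 0x0f
ver:1 @ bit 0 → (0x0f>>0)&0x1 = 0x1
addr_hi:1 @ bit 1 → (0x0f>>1)&0x1 = 0x1
rsvd:4 @ bit 2 → (0x0f>>2)&0xf = 0x3  ←
len:1 @ bit 6 → (0x0f>>6)&0x1 = 0x0
kind:1 @ bit 7 → (0x0f>>7)&0x1 = 0x0

3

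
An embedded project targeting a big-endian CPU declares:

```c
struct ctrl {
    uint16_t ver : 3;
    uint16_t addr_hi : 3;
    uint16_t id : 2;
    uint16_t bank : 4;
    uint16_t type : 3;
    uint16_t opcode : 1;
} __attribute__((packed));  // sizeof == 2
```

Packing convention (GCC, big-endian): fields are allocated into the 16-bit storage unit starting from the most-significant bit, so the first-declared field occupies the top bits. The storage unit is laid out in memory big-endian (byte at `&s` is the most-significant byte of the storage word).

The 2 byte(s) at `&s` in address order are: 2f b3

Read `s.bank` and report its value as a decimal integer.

11

[0]=0x2f [1]=0xb3 (big-endian) → word 0x2fb3
ver [13+:3] = (word>>13) & 0x7 = 1
addr_hi [10+:3] = (word>>10) & 0x7 = 3
id [8+:2] = (word>>8) & 0x3 = 3
bank [4+:4] = (word>>4) & 0xf = 11  ←
type [1+:3] = (word>>1) & 0x7 = 1
opcode [0+:1] = (word>>0) & 0x1 = 1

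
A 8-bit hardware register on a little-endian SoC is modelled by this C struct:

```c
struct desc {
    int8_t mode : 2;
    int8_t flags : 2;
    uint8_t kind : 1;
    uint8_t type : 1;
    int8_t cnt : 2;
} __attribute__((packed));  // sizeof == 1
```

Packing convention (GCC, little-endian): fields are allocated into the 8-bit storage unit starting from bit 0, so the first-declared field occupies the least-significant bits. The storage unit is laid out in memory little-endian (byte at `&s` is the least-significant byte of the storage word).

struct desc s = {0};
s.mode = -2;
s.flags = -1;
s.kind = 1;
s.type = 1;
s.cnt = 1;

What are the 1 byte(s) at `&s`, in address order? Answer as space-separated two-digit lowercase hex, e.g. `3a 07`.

7e

mode:2 = -2 → 0x2 << 0 → word 0x02
flags:2 = -1 → 0x3 << 2 → word 0x0e
kind:1 = 1 → 0x1 << 4 → word 0x1e
type:1 = 1 → 0x1 << 5 → word 0x3e
cnt:2 = 1 → 0x1 << 6 → word 0x7e
word = 0x7e → little-endian bytes:
  [0]=0x7e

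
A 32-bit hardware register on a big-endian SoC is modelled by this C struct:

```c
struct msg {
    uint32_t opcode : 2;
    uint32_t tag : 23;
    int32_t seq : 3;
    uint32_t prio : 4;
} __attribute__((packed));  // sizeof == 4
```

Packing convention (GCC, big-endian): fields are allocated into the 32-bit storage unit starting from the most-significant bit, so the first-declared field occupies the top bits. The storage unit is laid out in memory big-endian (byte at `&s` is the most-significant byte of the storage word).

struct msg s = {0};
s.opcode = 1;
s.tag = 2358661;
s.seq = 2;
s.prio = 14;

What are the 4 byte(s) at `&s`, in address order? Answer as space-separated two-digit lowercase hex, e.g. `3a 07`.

51 fe c2 ae

opcode:2 = 1 → 0x1 << 30 → word 0x40000000
tag:23 = 2358661 → 0x23fd85 << 7 → word 0x51fec280
seq:3 = 2 → 0x2 << 4 → word 0x51fec2a0
prio:4 = 14 → 0xe << 0 → word 0x51fec2ae
word = 0x51fec2ae → big-endian bytes:
  [0]=0x51  [1]=0xfe  [2]=0xc2  [3]=0xae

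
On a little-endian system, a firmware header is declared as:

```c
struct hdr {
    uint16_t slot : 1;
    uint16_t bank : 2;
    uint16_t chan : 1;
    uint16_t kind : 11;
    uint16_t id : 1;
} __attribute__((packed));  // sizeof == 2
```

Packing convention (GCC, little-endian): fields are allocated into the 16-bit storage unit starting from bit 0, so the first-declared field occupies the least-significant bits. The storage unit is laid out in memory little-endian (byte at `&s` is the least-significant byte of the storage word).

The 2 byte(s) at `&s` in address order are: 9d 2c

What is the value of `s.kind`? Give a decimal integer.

713

[0]=0x9d [1]=0x2c (little-endian) → word 0x2c9d
slot [0+:1] = (word>>0) & 0x1 = 1
bank [1+:2] = (word>>1) & 0x3 = 2
chan [3+:1] = (word>>3) & 0x1 = 1
kind [4+:11] = (word>>4) & 0x7ff = 713  ←
id [15+:1] = (word>>15) & 0x1 = 0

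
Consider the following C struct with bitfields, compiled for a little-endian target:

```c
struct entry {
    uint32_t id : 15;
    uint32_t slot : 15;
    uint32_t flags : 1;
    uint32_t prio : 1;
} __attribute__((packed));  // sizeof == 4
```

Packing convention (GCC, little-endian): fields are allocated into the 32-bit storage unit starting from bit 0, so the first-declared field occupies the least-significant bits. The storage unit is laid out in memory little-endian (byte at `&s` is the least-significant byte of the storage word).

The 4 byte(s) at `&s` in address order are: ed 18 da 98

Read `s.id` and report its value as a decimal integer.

[0]=0xed [1]=0x18 [2]=0xda [3]=0x98 (little-endian) → word 0x98da18ed
id:15 @ bit 0 → (0x98da18ed>>0)&0x7fff = 0x18ed  ←
slot:15 @ bit 15 → (0x98da18ed>>15)&0x7fff = 0x31b4
flags:1 @ bit 30 → (0x98da18ed>>30)&0x1 = 0x0
prio:1 @ bit 31 → (0x98da18ed>>31)&0x1 = 0x1

6381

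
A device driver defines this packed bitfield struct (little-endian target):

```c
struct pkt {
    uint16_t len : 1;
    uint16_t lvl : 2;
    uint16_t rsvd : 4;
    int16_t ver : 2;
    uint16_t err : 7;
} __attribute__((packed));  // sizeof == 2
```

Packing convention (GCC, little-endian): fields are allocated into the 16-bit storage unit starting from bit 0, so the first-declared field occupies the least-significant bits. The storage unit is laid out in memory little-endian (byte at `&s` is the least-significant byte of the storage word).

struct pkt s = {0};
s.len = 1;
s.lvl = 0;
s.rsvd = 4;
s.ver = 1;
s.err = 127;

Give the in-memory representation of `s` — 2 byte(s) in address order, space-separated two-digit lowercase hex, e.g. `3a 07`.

a1 fe

len (1b) val=1 bits=0x1 at bit 0: 0x0001
lvl (2b) val=0 bits=0x0 at bit 1: 0x0001
rsvd (4b) val=4 bits=0x4 at bit 3: 0x0021
ver (2b) val=1 bits=0x1 at bit 7: 0x00a1
err (7b) val=127 bits=0x7f at bit 9: 0xfea1
word = 0xfea1 → little-endian bytes:
  [0]=0xa1  [1]=0xfe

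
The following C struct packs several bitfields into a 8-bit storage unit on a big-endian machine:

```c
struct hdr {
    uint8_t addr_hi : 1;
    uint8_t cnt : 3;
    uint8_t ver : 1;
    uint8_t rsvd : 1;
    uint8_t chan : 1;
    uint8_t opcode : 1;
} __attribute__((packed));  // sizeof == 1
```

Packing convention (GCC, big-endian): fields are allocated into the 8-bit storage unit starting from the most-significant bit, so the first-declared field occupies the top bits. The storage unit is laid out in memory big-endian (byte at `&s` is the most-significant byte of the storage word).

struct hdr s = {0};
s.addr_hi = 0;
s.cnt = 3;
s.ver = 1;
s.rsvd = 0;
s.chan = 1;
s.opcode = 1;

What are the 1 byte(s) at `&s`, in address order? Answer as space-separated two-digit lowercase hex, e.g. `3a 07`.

addr_hi:1 = 0 → 0x0 << 7 → word 0x00
cnt:3 = 3 → 0x3 << 4 → word 0x30
ver:1 = 1 → 0x1 << 3 → word 0x38
rsvd:1 = 0 → 0x0 << 2 → word 0x38
chan:1 = 1 → 0x1 << 1 → word 0x3a
opcode:1 = 1 → 0x1 << 0 → word 0x3b
word = 0x3b → big-endian bytes:
  [0]=0x3b

3b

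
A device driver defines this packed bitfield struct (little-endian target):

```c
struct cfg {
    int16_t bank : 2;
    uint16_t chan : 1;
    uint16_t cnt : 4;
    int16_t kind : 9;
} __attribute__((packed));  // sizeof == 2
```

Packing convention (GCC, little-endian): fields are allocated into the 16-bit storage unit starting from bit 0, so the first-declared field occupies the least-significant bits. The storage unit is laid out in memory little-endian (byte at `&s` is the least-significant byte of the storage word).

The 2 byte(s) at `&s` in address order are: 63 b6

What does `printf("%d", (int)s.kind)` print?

-148

[0]=0x63 [1]=0xb6 (little-endian) → word 0xb663
bank:2 @ bit 0 → (0xb663>>0)&0x3 = 0x3
chan:1 @ bit 2 → (0xb663>>2)&0x1 = 0x0
cnt:4 @ bit 3 → (0xb663>>3)&0xf = 0xc
kind:9 @ bit 7 → (0xb663>>7)&0x1ff = 0x16c  ←
kind signed 9b, MSB=1: 364 - 512 = -148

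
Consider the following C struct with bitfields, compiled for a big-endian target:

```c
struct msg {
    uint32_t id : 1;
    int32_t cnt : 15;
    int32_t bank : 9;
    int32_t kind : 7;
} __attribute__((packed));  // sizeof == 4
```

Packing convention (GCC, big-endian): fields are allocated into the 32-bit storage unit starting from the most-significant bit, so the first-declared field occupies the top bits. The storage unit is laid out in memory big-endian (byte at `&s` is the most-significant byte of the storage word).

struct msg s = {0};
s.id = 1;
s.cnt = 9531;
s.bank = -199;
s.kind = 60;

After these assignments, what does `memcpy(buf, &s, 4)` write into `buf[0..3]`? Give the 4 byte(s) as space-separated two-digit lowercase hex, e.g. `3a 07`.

id:1 = 1 → 0x1 << 31 → word 0x80000000
cnt:15 = 9531 → 0x253b << 16 → word 0xa53b0000
bank:9 = -199 → 0x139 << 7 → word 0xa53b9c80
kind:7 = 60 → 0x3c << 0 → word 0xa53b9cbc
word = 0xa53b9cbc → big-endian bytes:
  [0]=0xa5  [1]=0x3b  [2]=0x9c  [3]=0xbc

a5 3b 9c bc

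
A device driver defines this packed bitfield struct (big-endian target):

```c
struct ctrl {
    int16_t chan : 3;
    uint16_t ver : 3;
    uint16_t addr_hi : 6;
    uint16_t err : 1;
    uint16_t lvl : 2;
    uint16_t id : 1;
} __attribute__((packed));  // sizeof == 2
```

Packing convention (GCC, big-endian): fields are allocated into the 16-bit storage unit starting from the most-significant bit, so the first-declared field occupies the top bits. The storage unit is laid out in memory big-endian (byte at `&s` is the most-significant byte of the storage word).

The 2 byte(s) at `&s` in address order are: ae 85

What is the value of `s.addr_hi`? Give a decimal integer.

40

[0]=0xae [1]=0x85 (big-endian) → word 0xae85
chan:3 @ bit 13 → (0xae85>>13)&0x7 = 0x5
ver:3 @ bit 10 → (0xae85>>10)&0x7 = 0x3
addr_hi:6 @ bit 4 → (0xae85>>4)&0x3f = 0x28  ←
err:1 @ bit 3 → (0xae85>>3)&0x1 = 0x0
lvl:2 @ bit 1 → (0xae85>>1)&0x3 = 0x2
id:1 @ bit 0 → (0xae85>>0)&0x1 = 0x1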